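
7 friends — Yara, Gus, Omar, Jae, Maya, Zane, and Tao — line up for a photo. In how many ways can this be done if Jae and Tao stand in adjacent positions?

1440

Place the 5 others and the Jae-Tao pair as 6 objects in a line; the pair has 2 internal arrangements.
That gives 2 × 6! = 2 × 720 = 1440.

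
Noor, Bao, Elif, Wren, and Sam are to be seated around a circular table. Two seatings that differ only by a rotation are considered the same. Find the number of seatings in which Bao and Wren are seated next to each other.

12

Treat {Bao, Wren} as one unit (2 internal orders) and seat the resulting 4 units around the table: (3)! circular arrangements.
So 2 × (3)! = 2 × 6 = 12.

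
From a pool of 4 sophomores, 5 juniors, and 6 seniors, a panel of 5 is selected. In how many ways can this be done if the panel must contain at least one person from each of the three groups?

Unrestricted: C(15,5) = 3003 ways to pick any 5 of the 15.
Subtract selections that omit an entire group: no sophomores → C(11,5) = 462; no juniors → C(10,5) = 252; no seniors → C(9,5) = 126.
Add back selections omitting two groups (i.e. drawn from a single group): C(4,5) + C(5,5) + C(6,5) = 7.
By inclusion–exclusion: 3003 − 840 + 7 = 2170.

2170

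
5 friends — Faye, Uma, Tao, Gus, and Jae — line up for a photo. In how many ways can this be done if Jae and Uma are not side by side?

There are 5! = 120 arrangements in all. If Jae and Uma are adjacent, merging them into one block gives 2·(4)! = 48 arrangements.
Complementary counting: 120 − 48 = 72.

72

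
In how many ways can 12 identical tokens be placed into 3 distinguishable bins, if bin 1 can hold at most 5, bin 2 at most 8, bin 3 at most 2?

Ignoring the caps, the number of non-negative solutions to x_1+…+x_3 = 12 is C(14,2) = 91.
Subtract solutions that violate a single cap (substitute x_i' = x_i − (cap_i+1)): x_1 ≥ 6 gives C(8,2) = 28; x_2 ≥ 9 gives C(5,2) = 10; x_3 ≥ 3 gives C(11,2) = 55. Together 93.
Add back pairs where two caps are both exceeded: 0 + 10 + 1 = 11.
By inclusion–exclusion the count is 91 − 93 + 11 = 9.

9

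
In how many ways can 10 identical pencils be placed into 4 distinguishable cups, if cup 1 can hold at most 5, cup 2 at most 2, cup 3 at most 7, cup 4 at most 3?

Without the upper bounds there are C(13,3) = 286 ways to split 10 among 4 cups.
Subtract solutions that violate a single cap (substitute x_i' = x_i − (cap_i+1)): x_1 ≥ 6 gives C(7,3) = 35; x_2 ≥ 3 gives C(10,3) = 120; x_3 ≥ 8 gives C(5,3) = 10; x_4 ≥ 4 gives C(9,3) = 84. Together 249.
Add back pairs where two caps are both exceeded: 4 + 0 + 1 + 0 + 20 + 0 = 25.
By inclusion–exclusion the count is 286 − 249 + 25 = 62.

62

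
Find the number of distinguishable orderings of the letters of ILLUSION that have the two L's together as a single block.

2520

Treat the 2 copies of L as a single block. The multiset to arrange is then {LL, I, I, N, O, S, U}, 7 items in all.
That gives (7)!/(2!) = 2520 arrangements.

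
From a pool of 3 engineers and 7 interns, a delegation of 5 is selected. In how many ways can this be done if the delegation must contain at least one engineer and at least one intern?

With no constraint there are C(10,5) = 252 possible selections.
Subtract selections that omit an entire group: no engineers → C(7,5) = 21; no interns → C(3,5) = 0.
Both groups omitted at once is impossible, so 252 − 21 = 231.

231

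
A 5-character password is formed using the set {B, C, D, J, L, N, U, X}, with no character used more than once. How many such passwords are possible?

6720

With no repetition, fill the 5 characters in order: 8 choices, then 7, down to 4.
8 × 7 × 6 × 5 × 4 = 6720.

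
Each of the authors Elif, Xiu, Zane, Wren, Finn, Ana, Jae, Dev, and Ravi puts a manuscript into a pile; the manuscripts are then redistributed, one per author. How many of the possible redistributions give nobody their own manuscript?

133496

Count assignments avoiding every fixed point. For any j of the 9 authors fixed to their own manuscript, the other 9−j can be arranged in (9−j)! ways.
By inclusion–exclusion this is Σ_{j=0}^{9} (−1)^j C(9,j)·(9−j)!.
Computing: 362880 − 362880 + 181440 − 60480 + 15120 − 3024 + 504 − 72 + 9 − 1 = 133496.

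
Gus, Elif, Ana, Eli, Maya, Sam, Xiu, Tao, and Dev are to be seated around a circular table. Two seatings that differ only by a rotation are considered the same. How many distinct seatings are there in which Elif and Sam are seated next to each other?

Treat {Elif, Sam} as one unit (2 internal orders) and seat the resulting 8 units around the table: (7)! circular arrangements.
So 2 × (7)! = 2 × 5040 = 10080.

10080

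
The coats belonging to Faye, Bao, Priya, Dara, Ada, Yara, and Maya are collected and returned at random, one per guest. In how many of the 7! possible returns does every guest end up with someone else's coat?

1854

Count assignments avoiding every fixed point. For any j of the 7 guests fixed to their own coat, the other 7−j can be arranged in (7−j)! ways.
By inclusion–exclusion this is Σ_{j=0}^{7} (−1)^j C(7,j)·(7−j)!.
Computing: 5040 − 5040 + 2520 − 840 + 210 − 42 + 7 − 1 = 1854.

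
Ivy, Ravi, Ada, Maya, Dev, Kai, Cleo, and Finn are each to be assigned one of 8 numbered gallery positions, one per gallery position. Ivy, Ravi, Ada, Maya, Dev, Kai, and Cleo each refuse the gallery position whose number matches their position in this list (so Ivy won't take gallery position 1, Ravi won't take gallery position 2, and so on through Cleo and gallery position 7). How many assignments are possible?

16687

Let Aᵢ (for 1 ≤ i ≤ 7) be the placements that put person i in their forbidden gallery position. Any j of these fix j positions, leaving (8−j)! ways to fill the rest, and there are C(7,j) ways to pick which j.
By inclusion–exclusion, the number of valid placements is Σ_{j=0}^{7} (−1)^j C(7,j)·(8−j)!.
Computing: 40320 − 35280 + 15120 − 4200 + 840 − 126 + 14 − 1 = 16687.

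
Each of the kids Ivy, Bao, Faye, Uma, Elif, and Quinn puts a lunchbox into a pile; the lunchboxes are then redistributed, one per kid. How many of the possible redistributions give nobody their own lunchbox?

265

Count assignments avoiding every fixed point. For any j of the 6 kids fixed to their own lunchbox, the other 6−j can be arranged in (6−j)! ways.
By inclusion–exclusion this is Σ_{j=0}^{6} (−1)^j C(6,j)·(6−j)!.
Computing: 720 − 720 + 360 − 120 + 30 − 6 + 1 = 265.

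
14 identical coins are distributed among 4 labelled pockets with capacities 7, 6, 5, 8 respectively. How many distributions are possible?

Ignoring the caps, the number of non-negative solutions to x_1+…+x_4 = 14 is C(17,3) = 680.
Subtract solutions that violate a single cap (substitute x_i' = x_i − (cap_i+1)): x_1 ≥ 8 gives C(9,3) = 84; x_2 ≥ 7 gives C(10,3) = 120; x_3 ≥ 6 gives C(11,3) = 165; x_4 ≥ 9 gives C(8,3) = 56. Together 425.
Add back pairs where two caps are both exceeded: 0 + 1 + 0 + 4 + 0 + 0 = 5.
By inclusion–exclusion the count is 680 − 425 + 5 = 260.

260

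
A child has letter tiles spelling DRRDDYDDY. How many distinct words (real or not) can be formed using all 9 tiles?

756

Letter multiplicities in DRRDDYDDY: D×5, R×2, Y×2.
So there are 9! / (5!·2!·2!) = 756 distinguishable arrangements.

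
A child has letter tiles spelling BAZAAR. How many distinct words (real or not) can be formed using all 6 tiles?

Letter multiplicities in BAZAAR: A×3, B×1, R×1, Z×1.
So there are 6! / (3!) = 120 distinguishable arrangements.

120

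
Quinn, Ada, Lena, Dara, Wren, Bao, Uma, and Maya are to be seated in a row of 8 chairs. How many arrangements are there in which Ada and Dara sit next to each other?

Treat {Ada, Dara} as a single unit. There are 7 units to order, and the pair itself can be ordered 2 ways.
So the count is 2·(7)! = 10080.

10080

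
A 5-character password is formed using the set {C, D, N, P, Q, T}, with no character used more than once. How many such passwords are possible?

Choose and order 5 of the 6 symbols: the first character has 6 options, the next 5, and so on down to 2.
That product is 6 × 5 × 4 × 3 × 2 = 720.

720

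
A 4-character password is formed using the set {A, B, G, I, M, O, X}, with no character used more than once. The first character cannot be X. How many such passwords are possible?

720

The first character has 7−1 = 6 choices (anything except X).
The remaining 3 characters are filled from the other 6 symbols without repetition: 6 × 5 × 4 = 120.
Total: 6 × 120 = 720.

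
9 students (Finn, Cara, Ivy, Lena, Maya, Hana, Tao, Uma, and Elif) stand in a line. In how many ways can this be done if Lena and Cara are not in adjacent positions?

There are 9! = 362880 arrangements in all. If Lena and Cara are adjacent, merging them into one block gives 2·(8)! = 80640 arrangements.
Complementary counting: 362880 − 80640 = 282240.

282240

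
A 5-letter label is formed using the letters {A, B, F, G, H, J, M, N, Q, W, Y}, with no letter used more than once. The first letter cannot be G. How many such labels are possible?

50400

The first letter has 11−1 = 10 choices (anything except G).
The remaining 4 letters are filled from the other 10 symbols without repetition: 10 × 9 × 8 × 7 = 5040.
Total: 10 × 5040 = 50400.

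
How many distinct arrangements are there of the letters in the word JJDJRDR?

Letter multiplicities in JJDJRDR: D×2, J×3, R×2.
Dividing 7! = 5040 by 3!·2!·2! = 24 for the repeated letters gives 210.

210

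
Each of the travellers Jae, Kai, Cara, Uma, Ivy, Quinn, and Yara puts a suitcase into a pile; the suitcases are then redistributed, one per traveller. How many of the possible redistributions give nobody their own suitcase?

Let Aᵢ be the assignments in which traveller i gets their own suitcase. We want the size of the complement of A₁∪…∪A_7.
By inclusion–exclusion this is Σ_{j=0}^{7} (−1)^j C(7,j)·(7−j)!.
Computing: 5040 − 5040 + 2520 − 840 + 210 − 42 + 7 − 1 = 1854.

1854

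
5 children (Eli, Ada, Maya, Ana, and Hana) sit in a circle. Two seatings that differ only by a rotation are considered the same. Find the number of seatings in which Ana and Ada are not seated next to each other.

All circular seatings of 5 people number (4)! = 24.
Seatings with Ana beside Ada: treat them as a block with 2 internal orders, giving 2 × (3)! = 12.
Subtracting, 24 − 12 = 12.

12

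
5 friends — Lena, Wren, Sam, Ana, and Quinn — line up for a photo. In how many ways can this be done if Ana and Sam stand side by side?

Treat {Ana, Sam} as a single unit. There are 4 units to order, and the pair itself can be ordered 2 ways.
So the count is 2·(4)! = 48.

48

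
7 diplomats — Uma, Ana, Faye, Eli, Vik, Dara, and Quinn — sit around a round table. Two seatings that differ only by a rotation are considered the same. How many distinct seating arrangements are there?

720

Seat Uma anywhere (absorbing the rotational symmetry), then permute the other 6: (6)! = 720.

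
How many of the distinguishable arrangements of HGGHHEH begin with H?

60

Fix H in the first position and arrange the remaining 6 letters.
Those 6 letters have G appearing twice and H appearing 3 times, giving (6)!/(3!·2!) = 60.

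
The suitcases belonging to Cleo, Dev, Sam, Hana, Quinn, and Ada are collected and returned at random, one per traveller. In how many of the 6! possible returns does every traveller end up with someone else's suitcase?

265

Let Aᵢ be the assignments in which traveller i gets their own suitcase. We want the size of the complement of A₁∪…∪A_6.
By inclusion–exclusion this is Σ_{j=0}^{6} (−1)^j C(6,j)·(6−j)!.
Computing: 720 − 720 + 360 − 120 + 30 − 6 + 1 = 265.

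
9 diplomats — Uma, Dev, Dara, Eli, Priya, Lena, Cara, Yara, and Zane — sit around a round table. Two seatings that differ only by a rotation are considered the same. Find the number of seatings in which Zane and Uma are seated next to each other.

10080

Glue Zane and Uma into a block (2 internal orders). Seating 8 units around a circle gives (7)! arrangements.
So 2 × (7)! = 2 × 5040 = 10080.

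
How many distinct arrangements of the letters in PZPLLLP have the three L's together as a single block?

Treat the 3 copies of L as a single block. The multiset to arrange is then {LLL, P, P, P, Z}, 5 items in all.
That gives (5)!/(3!) = 20 arrangements.

20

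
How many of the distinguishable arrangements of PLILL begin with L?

Fix L in the first position and arrange the remaining 4 letters.
Those 4 letters have L appearing twice, giving (4)!/(2!) = 12.

12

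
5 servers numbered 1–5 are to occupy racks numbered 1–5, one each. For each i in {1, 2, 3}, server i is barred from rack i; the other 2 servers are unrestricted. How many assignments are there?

Let Aᵢ (for i ∈ {1, 2, 3}) be the placements that put server i in its forbidden rack. Any j of these fix j positions, leaving (5−j)! ways to fill the rest, and there are C(3,j) ways to pick which j.
By inclusion–exclusion, the number of valid placements is Σ_{j=0}^{3} (−1)^j C(3,j)·(5−j)!.
Computing: 120 − 72 + 18 − 2 = 64.

64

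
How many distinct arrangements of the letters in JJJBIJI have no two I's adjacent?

There are 7!/(4!·2!) = 105 arrangements of JJJBIJI in total.
If the two I's are adjacent, glue them into one block, leaving 6 items to arrange: (6)!/(4!) = 30 ways.
Subtracting, 105 − 30 = 75 arrangements keep the I's apart.

75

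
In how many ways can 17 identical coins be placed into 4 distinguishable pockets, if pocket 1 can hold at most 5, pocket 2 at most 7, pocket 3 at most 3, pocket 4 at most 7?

Ignoring the caps, the number of non-negative solutions to x_1+…+x_4 = 17 is C(20,3) = 1140.
Subtract solutions that violate a single cap (substitute x_i' = x_i − (cap_i+1)): x_1 ≥ 6 gives C(14,3) = 364; x_2 ≥ 8 gives C(12,3) = 220; x_3 ≥ 4 gives C(16,3) = 560; x_4 ≥ 8 gives C(12,3) = 220. Together 1364.
Add back pairs where two caps are both exceeded: 20 + 120 + 20 + 56 + 4 + 56 = 276.
By inclusion–exclusion the count is 1140 − 1364 + 276 = 52.

52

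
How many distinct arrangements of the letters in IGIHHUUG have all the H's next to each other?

630

Treat the 2 copies of H as a single block. The multiset to arrange is then {HH, G, G, I, I, U, U}, 7 items in all.
That gives (7)!/(2!·2!·2!) = 630 arrangements.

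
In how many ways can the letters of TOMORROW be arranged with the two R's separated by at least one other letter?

2520

There are 8!/(3!·2!) = 3360 arrangements of TOMORROW in total.
If the two R's are adjacent, glue them into one block, leaving 7 items to arrange: (7)!/(3!) = 840 ways.
Hence 3360 − 840 = 2520.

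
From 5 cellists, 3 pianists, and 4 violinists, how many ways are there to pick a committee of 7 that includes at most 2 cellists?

Split by how many cellists are chosen (0 through 2).
Sum: C(5,0)·C(7,7) + C(5,1)·C(7,6) + C(5,2)·C(7,5) = 1 + 35 + 210 = 246.

246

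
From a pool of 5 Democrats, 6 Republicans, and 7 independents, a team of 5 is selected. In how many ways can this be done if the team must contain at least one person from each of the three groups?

Unrestricted: C(18,5) = 8568 ways to pick any 5 of the 18.
Selections missing a whole group: no Democrats → C(13,5) = 1287; no Republicans → C(12,5) = 792; no independents → C(11,5) = 462.
Add back selections omitting two groups (i.e. drawn from a single group): C(5,5) + C(6,5) + C(7,5) = 28.
By inclusion–exclusion: 8568 − 2541 + 28 = 6055.

6055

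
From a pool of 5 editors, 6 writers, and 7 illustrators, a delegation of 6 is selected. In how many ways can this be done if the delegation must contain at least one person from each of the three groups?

15470

With no constraint there are C(18,6) = 18564 possible selections.
Selections missing a whole group: no editors → C(13,6) = 1716; no writers → C(12,6) = 924; no illustrators → C(11,6) = 462.
Add back selections omitting two groups (i.e. drawn from a single group): C(5,6) + C(6,6) + C(7,6) = 8.
By inclusion–exclusion: 18564 − 3102 + 8 = 15470.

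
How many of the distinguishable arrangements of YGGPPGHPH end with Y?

560

With the last slot taken by Y, it remains to arrange the other 8 letters (GGPPGHPH).
Those 8 letters have G appearing 3 times, H appearing twice, and P appearing 3 times, giving (8)!/(3!·3!·2!) = 560.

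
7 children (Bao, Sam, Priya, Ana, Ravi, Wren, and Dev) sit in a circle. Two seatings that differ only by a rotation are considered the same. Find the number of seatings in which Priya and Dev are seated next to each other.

240

Treat {Priya, Dev} as one unit (2 internal orders) and seat the resulting 6 units around the table: (5)! circular arrangements.
So 2 × (5)! = 2 × 120 = 240.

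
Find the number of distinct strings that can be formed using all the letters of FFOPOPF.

Letter multiplicities in FFOPOPF: F×3, O×2, P×2.
Dividing 7! = 5040 by 3!·2!·2! = 24 for the repeated letters gives 210.

210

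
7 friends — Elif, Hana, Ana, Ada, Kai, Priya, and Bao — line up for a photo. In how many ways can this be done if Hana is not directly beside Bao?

3600

There are 7! = 5040 arrangements in all. If Hana and Bao are adjacent, merging them into one block gives 2·(6)! = 1440 arrangements.
So 5040 − 1440 = 3600 arrangements keep them apart.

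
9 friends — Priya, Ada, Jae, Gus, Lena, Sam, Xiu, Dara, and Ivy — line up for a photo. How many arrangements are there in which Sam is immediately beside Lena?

Glue Sam and Lena into one block (2 internal orders), leaving 8 units to arrange in a row.
So the count is 2·(8)! = 80640.

80640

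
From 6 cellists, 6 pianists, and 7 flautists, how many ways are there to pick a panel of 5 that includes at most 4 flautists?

Split by how many flautists are chosen (0 through 4).
Sum: C(7,0)·C(12,5) + C(7,1)·C(12,4) + C(7,2)·C(12,3) + C(7,3)·C(12,2) + C(7,4)·C(12,1) = 792 + 3465 + 4620 + 2310 + 420 = 11607.

11607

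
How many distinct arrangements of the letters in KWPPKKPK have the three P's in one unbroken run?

30

Treat the 3 copies of P as a single block. The multiset to arrange is then {PPP, K, K, K, K, W}, 6 items in all.
That gives (6)!/(4!) = 30 arrangements.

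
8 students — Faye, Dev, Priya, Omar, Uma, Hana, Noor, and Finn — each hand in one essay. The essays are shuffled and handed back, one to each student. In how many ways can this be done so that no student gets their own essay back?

This is the derangement count D_8: permutations of 8 items with no fixed point.
By inclusion–exclusion this is Σ_{j=0}^{8} (−1)^j C(8,j)·(8−j)!.
Computing: 40320 − 40320 + 20160 − 6720 + 1680 − 336 + 56 − 8 + 1 = 14833.

14833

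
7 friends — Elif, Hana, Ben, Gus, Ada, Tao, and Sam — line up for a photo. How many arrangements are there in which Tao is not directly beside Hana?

3600

Of the 7! = 5040 arrangements, those with Tao and Hana adjacent number 2 × 6! = 1440 (treat the pair as a block with 2 internal orders).
So 5040 − 1440 = 3600 arrangements keep them apart.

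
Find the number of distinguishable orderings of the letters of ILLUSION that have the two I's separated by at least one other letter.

There are 8!/(2!·2!) = 10080 arrangements of ILLUSION in total.
If the two I's are adjacent, glue them into one block, leaving 7 items to arrange: (7)!/(2!) = 2520 ways.
Subtracting, 10080 − 2520 = 7560 arrangements keep the I's apart.

7560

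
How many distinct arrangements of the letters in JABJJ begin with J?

12

With the first slot taken by J, it remains to arrange the other 4 letters (ABJJ).
Those 4 letters have J appearing twice, giving (4)!/(2!) = 12.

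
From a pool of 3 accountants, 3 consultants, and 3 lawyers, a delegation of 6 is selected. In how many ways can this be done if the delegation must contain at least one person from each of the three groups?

Total 6-person selections from all 9: C(9,6) = 84.
Subtract selections that omit an entire group: no accountants → C(6,6) = 1; no consultants → C(6,6) = 1; no lawyers → C(6,6) = 1.
Add back selections omitting two groups (i.e. drawn from a single group): C(3,6) + C(3,6) + C(3,6) = 0.
By inclusion–exclusion: 84 − 3 + 0 = 81.

81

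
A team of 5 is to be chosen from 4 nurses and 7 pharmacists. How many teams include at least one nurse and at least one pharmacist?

With no constraint there are C(11,5) = 462 possible selections.
Subtract selections that omit an entire group: no nurses → C(7,5) = 21; no pharmacists → C(4,5) = 0.
Both groups omitted at once is impossible, so 462 − 21 = 441.

441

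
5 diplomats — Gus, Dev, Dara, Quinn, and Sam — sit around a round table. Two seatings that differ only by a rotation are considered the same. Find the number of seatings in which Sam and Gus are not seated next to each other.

12

Without the restriction there are (4)! = 24 seatings.
Those with Sam next to Gus: fuse the pair into one unit and seat 4 units around a circle — 2·(3)! = 12.
Subtracting, 24 − 12 = 12.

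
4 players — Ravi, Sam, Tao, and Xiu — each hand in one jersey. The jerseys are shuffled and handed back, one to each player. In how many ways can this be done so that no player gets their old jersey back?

9

Count assignments avoiding every fixed point. For any j of the 4 players fixed to their old jersey, the other 4−j can be arranged in (4−j)! ways.
By inclusion–exclusion this is Σ_{j=0}^{4} (−1)^j C(4,j)·(4−j)!.
Computing: 24 − 24 + 12 − 4 + 1 = 9.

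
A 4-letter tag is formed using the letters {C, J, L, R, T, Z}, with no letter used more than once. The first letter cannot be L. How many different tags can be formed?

300

The first letter has 6−1 = 5 choices (anything except L).
The remaining 3 letters are filled from the other 5 symbols without repetition: 5 × 4 × 3 = 60.
Total: 5 × 60 = 300.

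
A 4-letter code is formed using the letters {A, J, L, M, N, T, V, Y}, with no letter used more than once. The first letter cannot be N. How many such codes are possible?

The first letter has 8−1 = 7 choices (anything except N).
The remaining 3 letters are filled from the other 7 symbols without repetition: 7 × 6 × 5 = 210.
Total: 7 × 210 = 1470.

1470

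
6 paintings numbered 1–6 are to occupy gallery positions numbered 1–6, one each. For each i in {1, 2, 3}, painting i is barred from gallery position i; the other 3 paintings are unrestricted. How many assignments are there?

Let Aᵢ (for i ∈ {1, 2, 3}) be the placements that put painting i in its forbidden gallery position. Any j of these fix j positions, leaving (6−j)! ways to fill the rest, and there are C(3,j) ways to pick which j.
By inclusion–exclusion, the number of valid placements is Σ_{j=0}^{3} (−1)^j C(3,j)·(6−j)!.
Computing: 720 − 360 + 72 − 6 = 426.

426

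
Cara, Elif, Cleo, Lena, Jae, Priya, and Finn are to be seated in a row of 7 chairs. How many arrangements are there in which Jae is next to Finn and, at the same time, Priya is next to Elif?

Treat {Jae,Finn} as one block (2 orders) and {Priya,Elif} as another (2 orders).
That leaves 5 units to arrange: 2 × 2 × 5! = 4 × 120 = 480.

480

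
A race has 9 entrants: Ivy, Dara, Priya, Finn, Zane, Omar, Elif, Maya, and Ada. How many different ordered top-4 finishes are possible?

This is an ordered selection of 4 from 9: P(9,4).
That gives 9 × 8 × 7 × 6 = 3024.

3024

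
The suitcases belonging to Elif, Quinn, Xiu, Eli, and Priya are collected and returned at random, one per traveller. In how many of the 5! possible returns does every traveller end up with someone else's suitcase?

This is the derangement count D_5: permutations of 5 items with no fixed point.
By inclusion–exclusion this is Σ_{j=0}^{5} (−1)^j C(5,j)·(5−j)!.
Computing: 120 − 120 + 60 − 20 + 5 − 1 = 44.

44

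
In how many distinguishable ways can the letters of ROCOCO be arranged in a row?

60

The 6 letters of ROCOCO have repeats: C appearing twice and O appearing 3 times.
So there are 6! / (3!·2!) = 60 distinguishable arrangements.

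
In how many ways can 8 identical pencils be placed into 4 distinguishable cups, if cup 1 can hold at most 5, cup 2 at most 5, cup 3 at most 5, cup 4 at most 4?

Ignoring the caps, the number of non-negative solutions to x_1+…+x_4 = 8 is C(11,3) = 165.
Subtract solutions that violate a single cap (substitute x_i' = x_i − (cap_i+1)): x_1 ≥ 6 gives C(5,3) = 10; x_2 ≥ 6 gives C(5,3) = 10; x_3 ≥ 6 gives C(5,3) = 10; x_4 ≥ 5 gives C(6,3) = 20. Together 50.
No two caps can be exceeded simultaneously, so the pair terms are all 0.
By inclusion–exclusion the count is 165 − 50 + 0 = 115.

115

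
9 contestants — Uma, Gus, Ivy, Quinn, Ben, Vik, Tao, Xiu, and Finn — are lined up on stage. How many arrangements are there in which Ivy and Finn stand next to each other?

Glue Ivy and Finn into one block (2 internal orders), leaving 8 units to arrange in a row.
That gives 2 × 8! = 2 × 40320 = 80640.

80640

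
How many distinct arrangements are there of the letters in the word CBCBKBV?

420

CBCBKBV has 7 letters with B appearing 3 times and C appearing twice.
Dividing 7! = 5040 by 3!·2! = 12 for the repeated letters gives 420.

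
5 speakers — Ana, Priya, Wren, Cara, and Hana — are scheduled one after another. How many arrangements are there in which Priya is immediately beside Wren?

Glue Priya and Wren into one block (2 internal orders), leaving 4 units to arrange in a row.
So the count is 2·(4)! = 48.

48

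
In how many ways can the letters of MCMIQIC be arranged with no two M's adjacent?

450

Total arrangements of MCMIQIC: 7!/(2!·2!·2!) = 630.
If the two M's are adjacent, glue them into one block, leaving 6 items to arrange: (6)!/(2!·2!) = 180 ways.
Subtracting, 630 − 180 = 450 arrangements keep the M's apart.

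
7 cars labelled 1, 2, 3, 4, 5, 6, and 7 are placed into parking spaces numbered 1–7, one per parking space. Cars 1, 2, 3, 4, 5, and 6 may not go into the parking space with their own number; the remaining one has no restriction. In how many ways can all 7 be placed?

2119

Let Aᵢ (for 1 ≤ i ≤ 6) be the placements that put car i in its forbidden parking space. Any j of these fix j positions, leaving (7−j)! ways to fill the rest, and there are C(6,j) ways to pick which j.
By inclusion–exclusion, the number of valid placements is Σ_{j=0}^{6} (−1)^j C(6,j)·(7−j)!.
Computing: 5040 − 4320 + 1800 − 480 + 90 − 12 + 1 = 2119.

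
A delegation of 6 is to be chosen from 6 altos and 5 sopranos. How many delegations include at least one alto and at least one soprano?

Total 6-person selections from all 11: C(11,6) = 462.
Selections missing a whole group: no altos → C(5,6) = 0; no sopranos → C(6,6) = 1.
Both groups omitted at once is impossible, so 462 − 1 = 461.

461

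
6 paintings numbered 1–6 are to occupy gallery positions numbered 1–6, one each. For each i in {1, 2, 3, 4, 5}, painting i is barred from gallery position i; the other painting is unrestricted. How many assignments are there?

Let Aᵢ (for 1 ≤ i ≤ 5) be the placements that put painting i in its forbidden gallery position. Any j of these fix j positions, leaving (6−j)! ways to fill the rest, and there are C(5,j) ways to pick which j.
By inclusion–exclusion, the number of valid placements is Σ_{j=0}^{5} (−1)^j C(5,j)·(6−j)!.
Computing: 720 − 600 + 240 − 60 + 10 − 1 = 309.

309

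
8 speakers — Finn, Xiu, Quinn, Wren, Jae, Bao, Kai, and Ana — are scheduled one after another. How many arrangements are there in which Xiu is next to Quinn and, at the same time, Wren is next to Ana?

Treat {Xiu,Quinn} as one block (2 orders) and {Wren,Ana} as another (2 orders).
That leaves 6 units to arrange: 2 × 2 × 6! = 4 × 720 = 2880.

2880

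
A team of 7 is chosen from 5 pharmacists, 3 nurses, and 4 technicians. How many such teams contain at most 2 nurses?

666

Split by how many nurses are chosen (0 through 2).
Sum: C(3,0)·C(9,7) + C(3,1)·C(9,6) + C(3,2)·C(9,5) = 36 + 252 + 378 = 666.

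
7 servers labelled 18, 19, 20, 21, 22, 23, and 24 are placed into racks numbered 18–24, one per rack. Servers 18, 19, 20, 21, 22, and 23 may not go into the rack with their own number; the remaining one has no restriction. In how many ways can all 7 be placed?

Let Aᵢ (for 18 ≤ i ≤ 23) be the placements that put server i in its forbidden rack. Any j of these fix j positions, leaving (7−j)! ways to fill the rest, and there are C(6,j) ways to pick which j.
By inclusion–exclusion, the number of valid placements is Σ_{j=0}^{6} (−1)^j C(6,j)·(7−j)!.
Computing: 5040 − 4320 + 1800 − 480 + 90 − 12 + 1 = 2119.

2119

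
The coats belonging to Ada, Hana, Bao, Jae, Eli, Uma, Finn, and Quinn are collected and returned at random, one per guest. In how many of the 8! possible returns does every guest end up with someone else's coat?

Count assignments avoiding every fixed point. For any j of the 8 guests fixed to their own coat, the other 8−j can be arranged in (8−j)! ways.
By inclusion–exclusion this is Σ_{j=0}^{8} (−1)^j C(8,j)·(8−j)!.
Computing: 40320 − 40320 + 20160 − 6720 + 1680 − 336 + 56 − 8 + 1 = 14833.

14833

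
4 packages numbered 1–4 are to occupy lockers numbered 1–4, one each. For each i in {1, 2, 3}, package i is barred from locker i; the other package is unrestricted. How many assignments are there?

Let Aᵢ (for i ∈ {1, 2, 3}) be the placements that put package i in its forbidden locker. Any j of these fix j positions, leaving (4−j)! ways to fill the rest, and there are C(3,j) ways to pick which j.
By inclusion–exclusion, the number of valid placements is Σ_{j=0}^{3} (−1)^j C(3,j)·(4−j)!.
Computing: 24 − 18 + 6 − 1 = 11.

11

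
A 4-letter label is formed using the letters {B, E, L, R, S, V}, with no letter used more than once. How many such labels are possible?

This is a permutation of 4 out of 6: P(6,4) = 6!/2!.
6 × 5 × 4 × 3 = 360.

360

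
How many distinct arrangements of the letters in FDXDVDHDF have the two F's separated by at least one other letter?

There are 9!/(4!·2!) = 7560 arrangements of FDXDVDHDF in total.
Arrangements with the F's together: treat FF as one letter, giving (8)!/(4!) = 1680.
Subtracting, 7560 − 1680 = 5880 arrangements keep the F's apart.

5880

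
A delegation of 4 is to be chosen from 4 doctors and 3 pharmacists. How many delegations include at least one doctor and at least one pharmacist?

34

Total 4-person selections from all 7: C(7,4) = 35.
Subtract selections that omit an entire group: no doctors → C(3,4) = 0; no pharmacists → C(4,4) = 1.
Both groups omitted at once is impossible, so 35 − 1 = 34.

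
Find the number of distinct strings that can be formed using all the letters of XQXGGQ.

Letter multiplicities in XQXGGQ: G×2, Q×2, X×2.
Dividing 6! = 720 by 2!·2!·2! = 8 for the repeated letters gives 90.

90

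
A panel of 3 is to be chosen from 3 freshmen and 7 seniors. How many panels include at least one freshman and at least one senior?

84

With no constraint there are C(10,3) = 120 possible selections.
Subtract selections that omit an entire group: no freshmen → C(7,3) = 35; no seniors → C(3,3) = 1.
Both groups omitted at once is impossible, so 120 − 36 = 84.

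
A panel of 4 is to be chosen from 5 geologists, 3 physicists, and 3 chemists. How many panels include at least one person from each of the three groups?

Total 4-person selections from all 11: C(11,4) = 330.
Selections missing a whole group: no geologists → C(6,4) = 15; no physicists → C(8,4) = 70; no chemists → C(8,4) = 70.
Add back selections omitting two groups (i.e. drawn from a single group): C(5,4) + C(3,4) + C(3,4) = 5.
By inclusion–exclusion: 330 − 155 + 5 = 180.

180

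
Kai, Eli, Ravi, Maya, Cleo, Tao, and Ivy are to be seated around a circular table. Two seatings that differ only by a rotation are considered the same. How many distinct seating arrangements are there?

Fix one person's seat to break rotational symmetry; the remaining 6 people can be arranged in (6)! = 720 ways.

720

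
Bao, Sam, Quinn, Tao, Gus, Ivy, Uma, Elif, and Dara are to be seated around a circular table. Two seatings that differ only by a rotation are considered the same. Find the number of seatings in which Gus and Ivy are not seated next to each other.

All circular seatings of 9 people number (8)! = 40320.
Those with Gus next to Ivy: fuse the pair into one unit and seat 8 units around a circle — 2·(7)! = 10080.
Subtracting, 40320 − 10080 = 30240.

30240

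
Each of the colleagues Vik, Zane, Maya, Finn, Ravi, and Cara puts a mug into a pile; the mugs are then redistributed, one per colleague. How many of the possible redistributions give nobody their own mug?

Count assignments avoiding every fixed point. For any j of the 6 colleagues fixed to their own mug, the other 6−j can be arranged in (6−j)! ways.
By inclusion–exclusion this is Σ_{j=0}^{6} (−1)^j C(6,j)·(6−j)!.
Computing: 720 − 720 + 360 − 120 + 30 − 6 + 1 = 265.

265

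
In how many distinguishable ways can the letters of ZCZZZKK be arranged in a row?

105

Letter multiplicities in ZCZZZKK: C×1, K×2, Z×4.
Dividing 7! = 5040 by 4!·2! = 48 for the repeated letters gives 105.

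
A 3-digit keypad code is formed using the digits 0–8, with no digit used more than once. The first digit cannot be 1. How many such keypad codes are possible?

The first digit has 9−1 = 8 choices (anything except 1).
The remaining 2 digits are filled from the other 8 symbols without repetition: 8 × 7 = 56.
Total: 8 × 56 = 448.

448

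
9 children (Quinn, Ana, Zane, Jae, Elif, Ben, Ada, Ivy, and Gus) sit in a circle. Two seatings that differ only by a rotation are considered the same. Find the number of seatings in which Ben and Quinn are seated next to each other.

10080

Glue Ben and Quinn into a block (2 internal orders). Seating 8 units around a circle gives (7)! arrangements.
So 2 × (7)! = 2 × 5040 = 10080.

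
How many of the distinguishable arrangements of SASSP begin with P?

With the first slot taken by P, it remains to arrange the other 4 letters (SASS).
Those 4 letters have S appearing 3 times, giving (4)!/(3!) = 4.

4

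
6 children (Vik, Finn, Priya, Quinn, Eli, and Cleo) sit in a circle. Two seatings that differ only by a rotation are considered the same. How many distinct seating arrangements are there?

Around a circle, 6 distinct people have 6!/6 = (5)! = 120 rotationally distinct seatings.

120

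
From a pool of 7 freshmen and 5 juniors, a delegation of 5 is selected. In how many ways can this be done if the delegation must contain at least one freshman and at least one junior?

Total 5-person selections from all 12: C(12,5) = 792.
Subtract selections that omit an entire group: no freshmen → C(5,5) = 1; no juniors → C(7,5) = 21.
Both groups omitted at once is impossible, so 792 − 22 = 770.

770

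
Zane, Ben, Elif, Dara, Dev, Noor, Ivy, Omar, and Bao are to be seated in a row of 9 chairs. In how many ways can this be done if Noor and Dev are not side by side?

282240

There are 9! = 362880 arrangements in all. If Noor and Dev are adjacent, merging them into one block gives 2·(8)! = 80640 arrangements.
So 362880 − 80640 = 282240 arrangements keep them apart.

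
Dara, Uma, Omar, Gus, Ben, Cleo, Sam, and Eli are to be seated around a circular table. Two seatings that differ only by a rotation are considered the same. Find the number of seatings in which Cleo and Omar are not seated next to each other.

Without the restriction there are (7)! = 5040 seatings.
Seatings with Cleo beside Omar: treat them as a block with 2 internal orders, giving 2 × (6)! = 1440.
Subtracting, 5040 − 1440 = 3600.

3600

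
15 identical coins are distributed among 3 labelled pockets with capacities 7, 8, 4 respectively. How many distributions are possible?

By stars and bars, unrestricted non-negative solutions to x_1+…+x_3 = 15 number C(15+2,2) = 136.
Subtract solutions that violate a single cap (substitute x_i' = x_i − (cap_i+1)): x_1 ≥ 8 gives C(9,2) = 36; x_2 ≥ 9 gives C(8,2) = 28; x_3 ≥ 5 gives C(12,2) = 66. Together 130.
Add back pairs where two caps are both exceeded: 0 + 6 + 3 = 9.
By inclusion–exclusion the count is 136 − 130 + 9 = 15.

15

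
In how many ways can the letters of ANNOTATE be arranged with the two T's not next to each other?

3780

There are 8!/(2!·2!·2!) = 5040 arrangements of ANNOTATE in total.
Arrangements with the T's together: treat TT as one letter, giving (7)!/(2!·2!) = 1260.
Hence 5040 − 1260 = 3780.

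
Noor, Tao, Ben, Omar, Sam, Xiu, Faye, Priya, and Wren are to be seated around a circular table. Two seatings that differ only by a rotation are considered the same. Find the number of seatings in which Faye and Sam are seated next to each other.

10080

Treat {Faye, Sam} as one unit (2 internal orders) and seat the resulting 8 units around the table: (7)! circular arrangements.
So 2 × (7)! = 2 × 5040 = 10080.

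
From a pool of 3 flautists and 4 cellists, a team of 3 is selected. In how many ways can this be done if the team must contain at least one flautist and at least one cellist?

30

Unrestricted: C(7,3) = 35 ways to pick any 3 of the 7.
Subtract selections that omit an entire group: no flautists → C(4,3) = 4; no cellists → C(3,3) = 1.
Both groups omitted at once is impossible, so 35 − 5 = 30.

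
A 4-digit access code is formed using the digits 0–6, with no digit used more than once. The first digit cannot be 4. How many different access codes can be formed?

720

The first digit has 7−1 = 6 choices (anything except 4).
The remaining 3 digits are filled from the other 6 symbols without repetition: 6 × 5 × 4 = 120.
Total: 6 × 120 = 720.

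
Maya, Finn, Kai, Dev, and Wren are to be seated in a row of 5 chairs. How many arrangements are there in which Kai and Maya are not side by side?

There are 5! = 120 arrangements in all. If Kai and Maya are adjacent, merging them into one block gives 2·(4)! = 48 arrangements.
Complementary counting: 120 − 48 = 72.

72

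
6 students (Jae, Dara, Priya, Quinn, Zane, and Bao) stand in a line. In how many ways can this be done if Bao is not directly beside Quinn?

480

There are 6! = 720 arrangements in all. If Bao and Quinn are adjacent, merging them into one block gives 2·(5)! = 240 arrangements.
Complementary counting: 720 − 240 = 480.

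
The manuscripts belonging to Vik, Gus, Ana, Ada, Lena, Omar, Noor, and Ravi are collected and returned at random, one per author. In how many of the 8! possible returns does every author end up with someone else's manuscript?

14833

Count assignments avoiding every fixed point. For any j of the 8 authors fixed to their own manuscript, the other 8−j can be arranged in (8−j)! ways.
By inclusion–exclusion this is Σ_{j=0}^{8} (−1)^j C(8,j)·(8−j)!.
Computing: 40320 − 40320 + 20160 − 6720 + 1680 − 336 + 56 − 8 + 1 = 14833.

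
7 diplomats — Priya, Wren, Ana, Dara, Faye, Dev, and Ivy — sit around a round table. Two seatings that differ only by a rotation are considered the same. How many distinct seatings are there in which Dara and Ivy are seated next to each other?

Glue Dara and Ivy into a block (2 internal orders). Seating 6 units around a circle gives (5)! arrangements.
So 2 × (5)! = 2 × 120 = 240.

240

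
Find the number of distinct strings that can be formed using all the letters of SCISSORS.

The 8 letters of SCISSORS have repeats: S appearing 4 times.
The number of distinct arrangements is 8!/(4!) = 40320/24 = 1680.

1680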